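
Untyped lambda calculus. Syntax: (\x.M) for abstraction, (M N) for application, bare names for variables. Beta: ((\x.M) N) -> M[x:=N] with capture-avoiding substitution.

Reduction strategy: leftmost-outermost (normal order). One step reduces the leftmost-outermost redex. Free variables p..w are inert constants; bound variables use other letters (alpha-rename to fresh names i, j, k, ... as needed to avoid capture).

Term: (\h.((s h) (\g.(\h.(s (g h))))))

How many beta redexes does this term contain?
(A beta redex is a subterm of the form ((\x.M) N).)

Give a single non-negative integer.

Answer: 0

Derivation:
Term: (\h.((s h) (\g.(\h.(s (g h))))))
  (no redexes)
Total redexes: 0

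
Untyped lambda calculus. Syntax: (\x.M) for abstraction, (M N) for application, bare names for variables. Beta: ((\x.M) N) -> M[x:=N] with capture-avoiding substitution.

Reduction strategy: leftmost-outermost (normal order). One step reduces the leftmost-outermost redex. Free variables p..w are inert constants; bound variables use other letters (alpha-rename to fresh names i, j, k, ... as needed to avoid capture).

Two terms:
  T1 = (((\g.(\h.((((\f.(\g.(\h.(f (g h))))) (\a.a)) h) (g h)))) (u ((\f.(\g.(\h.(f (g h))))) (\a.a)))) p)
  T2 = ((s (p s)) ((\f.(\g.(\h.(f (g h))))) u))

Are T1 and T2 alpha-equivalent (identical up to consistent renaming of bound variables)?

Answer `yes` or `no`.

Term 1: (((\g.(\h.((((\f.(\g.(\h.(f (g h))))) (\a.a)) h) (g h)))) (u ((\f.(\g.(\h.(f (g h))))) (\a.a)))) p)
Term 2: ((s (p s)) ((\f.(\g.(\h.(f (g h))))) u))
Alpha-equivalence: compare structure up to binder renaming.
Result: False

Answer: no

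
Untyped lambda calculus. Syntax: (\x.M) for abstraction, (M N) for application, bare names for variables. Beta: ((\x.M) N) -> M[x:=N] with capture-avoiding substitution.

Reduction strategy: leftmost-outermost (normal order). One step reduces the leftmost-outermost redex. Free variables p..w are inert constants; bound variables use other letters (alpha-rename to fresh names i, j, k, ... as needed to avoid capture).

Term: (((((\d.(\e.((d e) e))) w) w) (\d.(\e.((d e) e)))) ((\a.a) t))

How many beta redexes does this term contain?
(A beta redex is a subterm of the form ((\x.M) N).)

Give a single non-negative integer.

Answer: 2

Derivation:
Term: (((((\d.(\e.((d e) e))) w) w) (\d.(\e.((d e) e)))) ((\a.a) t))
  Redex: ((\d.(\e.((d e) e))) w)
  Redex: ((\a.a) t)
Total redexes: 2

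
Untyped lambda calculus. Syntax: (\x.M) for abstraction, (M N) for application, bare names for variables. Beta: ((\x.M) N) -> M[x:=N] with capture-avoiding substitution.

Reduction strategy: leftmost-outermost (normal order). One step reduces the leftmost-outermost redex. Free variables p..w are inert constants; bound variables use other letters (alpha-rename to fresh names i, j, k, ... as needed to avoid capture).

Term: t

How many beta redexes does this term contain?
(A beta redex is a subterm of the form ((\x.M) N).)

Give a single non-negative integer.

Answer: 0

Derivation:
Term: t
  (no redexes)
Total redexes: 0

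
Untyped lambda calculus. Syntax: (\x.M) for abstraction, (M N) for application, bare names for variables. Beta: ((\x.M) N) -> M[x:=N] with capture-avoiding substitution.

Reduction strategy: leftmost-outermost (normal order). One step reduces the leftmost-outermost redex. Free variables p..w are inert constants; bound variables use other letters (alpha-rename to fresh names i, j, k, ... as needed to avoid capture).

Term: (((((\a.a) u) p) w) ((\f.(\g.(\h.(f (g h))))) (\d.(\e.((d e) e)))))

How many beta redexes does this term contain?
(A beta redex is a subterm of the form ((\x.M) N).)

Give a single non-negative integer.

Answer: 2

Derivation:
Term: (((((\a.a) u) p) w) ((\f.(\g.(\h.(f (g h))))) (\d.(\e.((d e) e)))))
  Redex: ((\a.a) u)
  Redex: ((\f.(\g.(\h.(f (g h))))) (\d.(\e.((d e) e))))
Total redexes: 2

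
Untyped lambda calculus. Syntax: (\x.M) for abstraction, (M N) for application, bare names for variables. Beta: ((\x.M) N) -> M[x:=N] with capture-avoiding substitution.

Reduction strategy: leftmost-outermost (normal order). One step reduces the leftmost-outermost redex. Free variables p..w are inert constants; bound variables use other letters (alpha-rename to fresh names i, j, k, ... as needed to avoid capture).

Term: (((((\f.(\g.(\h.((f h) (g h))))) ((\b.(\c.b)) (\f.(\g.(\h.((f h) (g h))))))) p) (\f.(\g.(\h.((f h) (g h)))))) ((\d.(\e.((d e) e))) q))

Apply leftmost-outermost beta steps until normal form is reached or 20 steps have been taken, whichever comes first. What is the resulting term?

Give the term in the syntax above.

Answer: (\h.(((p (\f.(\g.(\h.((f h) (g h)))))) h) ((q h) h)))

Derivation:
Step 0: (((((\f.(\g.(\h.((f h) (g h))))) ((\b.(\c.b)) (\f.(\g.(\h.((f h) (g h))))))) p) (\f.(\g.(\h.((f h) (g h)))))) ((\d.(\e.((d e) e))) q))
Step 1: ((((\g.(\h.((((\b.(\c.b)) (\f.(\g.(\h.((f h) (g h)))))) h) (g h)))) p) (\f.(\g.(\h.((f h) (g h)))))) ((\d.(\e.((d e) e))) q))
Step 2: (((\h.((((\b.(\c.b)) (\f.(\g.(\h.((f h) (g h)))))) h) (p h))) (\f.(\g.(\h.((f h) (g h)))))) ((\d.(\e.((d e) e))) q))
Step 3: (((((\b.(\c.b)) (\f.(\g.(\h.((f h) (g h)))))) (\f.(\g.(\h.((f h) (g h)))))) (p (\f.(\g.(\h.((f h) (g h))))))) ((\d.(\e.((d e) e))) q))
Step 4: ((((\c.(\f.(\g.(\h.((f h) (g h)))))) (\f.(\g.(\h.((f h) (g h)))))) (p (\f.(\g.(\h.((f h) (g h))))))) ((\d.(\e.((d e) e))) q))
Step 5: (((\f.(\g.(\h.((f h) (g h))))) (p (\f.(\g.(\h.((f h) (g h))))))) ((\d.(\e.((d e) e))) q))
Step 6: ((\g.(\h.(((p (\f.(\g.(\h.((f h) (g h)))))) h) (g h)))) ((\d.(\e.((d e) e))) q))
Step 7: (\h.(((p (\f.(\g.(\h.((f h) (g h)))))) h) (((\d.(\e.((d e) e))) q) h)))
Step 8: (\h.(((p (\f.(\g.(\h.((f h) (g h)))))) h) ((\e.((q e) e)) h)))
Step 9: (\h.(((p (\f.(\g.(\h.((f h) (g h)))))) h) ((q h) h)))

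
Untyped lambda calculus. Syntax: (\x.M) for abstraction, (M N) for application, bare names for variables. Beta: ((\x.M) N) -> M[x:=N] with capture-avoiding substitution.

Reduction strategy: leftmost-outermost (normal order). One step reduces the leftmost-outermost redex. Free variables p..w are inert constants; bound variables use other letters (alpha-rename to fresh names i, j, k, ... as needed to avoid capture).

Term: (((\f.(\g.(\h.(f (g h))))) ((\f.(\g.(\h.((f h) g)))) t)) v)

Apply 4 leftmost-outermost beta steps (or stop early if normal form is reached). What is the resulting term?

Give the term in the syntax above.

Answer: (\h.(\i.((t i) (v h))))

Derivation:
Step 0: (((\f.(\g.(\h.(f (g h))))) ((\f.(\g.(\h.((f h) g)))) t)) v)
Step 1: ((\g.(\h.(((\f.(\g.(\h.((f h) g)))) t) (g h)))) v)
Step 2: (\h.(((\f.(\g.(\h.((f h) g)))) t) (v h)))
Step 3: (\h.((\g.(\h.((t h) g))) (v h)))
Step 4: (\h.(\i.((t i) (v h))))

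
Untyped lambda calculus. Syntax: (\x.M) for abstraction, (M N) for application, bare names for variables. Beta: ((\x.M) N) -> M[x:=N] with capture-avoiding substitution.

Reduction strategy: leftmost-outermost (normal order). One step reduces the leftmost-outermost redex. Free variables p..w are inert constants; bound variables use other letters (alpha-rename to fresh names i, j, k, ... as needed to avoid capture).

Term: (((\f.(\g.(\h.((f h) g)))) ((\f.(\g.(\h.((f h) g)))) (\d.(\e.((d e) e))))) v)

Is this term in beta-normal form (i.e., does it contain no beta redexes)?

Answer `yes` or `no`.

Answer: no

Derivation:
Term: (((\f.(\g.(\h.((f h) g)))) ((\f.(\g.(\h.((f h) g)))) (\d.(\e.((d e) e))))) v)
Found 2 beta redex(es).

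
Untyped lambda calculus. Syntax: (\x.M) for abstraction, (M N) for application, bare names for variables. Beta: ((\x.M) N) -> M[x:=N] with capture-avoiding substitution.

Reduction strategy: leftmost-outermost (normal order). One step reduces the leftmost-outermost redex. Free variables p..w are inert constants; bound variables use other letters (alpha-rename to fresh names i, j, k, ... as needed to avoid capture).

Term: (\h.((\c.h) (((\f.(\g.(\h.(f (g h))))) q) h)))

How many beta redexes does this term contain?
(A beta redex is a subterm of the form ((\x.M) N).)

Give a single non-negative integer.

Answer: 2

Derivation:
Term: (\h.((\c.h) (((\f.(\g.(\h.(f (g h))))) q) h)))
  Redex: ((\c.h) (((\f.(\g.(\h.(f (g h))))) q) h))
  Redex: ((\f.(\g.(\h.(f (g h))))) q)
Total redexes: 2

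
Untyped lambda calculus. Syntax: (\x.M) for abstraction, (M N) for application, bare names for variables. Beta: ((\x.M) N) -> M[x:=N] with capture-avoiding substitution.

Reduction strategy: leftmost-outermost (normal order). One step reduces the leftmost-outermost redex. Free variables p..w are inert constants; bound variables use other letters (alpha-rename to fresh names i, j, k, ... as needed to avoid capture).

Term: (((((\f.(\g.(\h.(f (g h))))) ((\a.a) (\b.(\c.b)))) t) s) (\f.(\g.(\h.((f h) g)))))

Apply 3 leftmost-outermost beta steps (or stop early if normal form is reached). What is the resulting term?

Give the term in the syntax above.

Answer: ((((\a.a) (\b.(\c.b))) (t s)) (\f.(\g.(\h.((f h) g)))))

Derivation:
Step 0: (((((\f.(\g.(\h.(f (g h))))) ((\a.a) (\b.(\c.b)))) t) s) (\f.(\g.(\h.((f h) g)))))
Step 1: ((((\g.(\h.(((\a.a) (\b.(\c.b))) (g h)))) t) s) (\f.(\g.(\h.((f h) g)))))
Step 2: (((\h.(((\a.a) (\b.(\c.b))) (t h))) s) (\f.(\g.(\h.((f h) g)))))
Step 3: ((((\a.a) (\b.(\c.b))) (t s)) (\f.(\g.(\h.((f h) g)))))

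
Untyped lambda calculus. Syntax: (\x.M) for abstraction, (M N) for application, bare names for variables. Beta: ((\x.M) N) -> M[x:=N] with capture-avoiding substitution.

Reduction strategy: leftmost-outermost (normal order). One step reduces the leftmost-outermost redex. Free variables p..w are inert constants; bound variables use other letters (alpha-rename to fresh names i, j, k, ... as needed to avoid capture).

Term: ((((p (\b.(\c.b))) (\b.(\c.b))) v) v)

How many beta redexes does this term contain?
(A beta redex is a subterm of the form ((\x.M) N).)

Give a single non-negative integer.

Answer: 0

Derivation:
Term: ((((p (\b.(\c.b))) (\b.(\c.b))) v) v)
  (no redexes)
Total redexes: 0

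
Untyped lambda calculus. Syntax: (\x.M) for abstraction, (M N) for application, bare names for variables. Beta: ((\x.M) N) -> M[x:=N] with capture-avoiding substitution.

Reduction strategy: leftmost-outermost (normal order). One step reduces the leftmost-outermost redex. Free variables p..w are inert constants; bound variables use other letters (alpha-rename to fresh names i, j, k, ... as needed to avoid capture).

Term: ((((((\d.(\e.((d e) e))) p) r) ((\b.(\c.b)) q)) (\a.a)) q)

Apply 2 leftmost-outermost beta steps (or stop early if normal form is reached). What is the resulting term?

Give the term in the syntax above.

Step 0: ((((((\d.(\e.((d e) e))) p) r) ((\b.(\c.b)) q)) (\a.a)) q)
Step 1: (((((\e.((p e) e)) r) ((\b.(\c.b)) q)) (\a.a)) q)
Step 2: (((((p r) r) ((\b.(\c.b)) q)) (\a.a)) q)

Answer: (((((p r) r) ((\b.(\c.b)) q)) (\a.a)) q)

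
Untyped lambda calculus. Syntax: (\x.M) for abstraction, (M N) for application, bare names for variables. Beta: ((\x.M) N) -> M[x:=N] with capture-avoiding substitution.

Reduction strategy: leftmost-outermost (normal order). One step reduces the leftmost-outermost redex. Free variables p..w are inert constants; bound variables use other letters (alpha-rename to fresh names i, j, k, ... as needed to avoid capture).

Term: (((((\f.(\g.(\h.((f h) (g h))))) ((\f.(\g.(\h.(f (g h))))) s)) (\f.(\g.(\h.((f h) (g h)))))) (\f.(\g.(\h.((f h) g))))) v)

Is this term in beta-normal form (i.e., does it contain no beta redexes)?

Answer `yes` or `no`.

Term: (((((\f.(\g.(\h.((f h) (g h))))) ((\f.(\g.(\h.(f (g h))))) s)) (\f.(\g.(\h.((f h) (g h)))))) (\f.(\g.(\h.((f h) g))))) v)
Found 2 beta redex(es).

Answer: no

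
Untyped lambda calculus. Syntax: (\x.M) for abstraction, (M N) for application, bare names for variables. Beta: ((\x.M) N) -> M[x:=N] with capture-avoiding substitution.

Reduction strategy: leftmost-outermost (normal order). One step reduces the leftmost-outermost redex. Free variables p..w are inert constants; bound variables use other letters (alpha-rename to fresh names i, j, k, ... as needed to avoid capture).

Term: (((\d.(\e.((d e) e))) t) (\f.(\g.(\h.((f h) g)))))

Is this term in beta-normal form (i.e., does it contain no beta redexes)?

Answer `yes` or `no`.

Answer: no

Derivation:
Term: (((\d.(\e.((d e) e))) t) (\f.(\g.(\h.((f h) g)))))
Found 1 beta redex(es).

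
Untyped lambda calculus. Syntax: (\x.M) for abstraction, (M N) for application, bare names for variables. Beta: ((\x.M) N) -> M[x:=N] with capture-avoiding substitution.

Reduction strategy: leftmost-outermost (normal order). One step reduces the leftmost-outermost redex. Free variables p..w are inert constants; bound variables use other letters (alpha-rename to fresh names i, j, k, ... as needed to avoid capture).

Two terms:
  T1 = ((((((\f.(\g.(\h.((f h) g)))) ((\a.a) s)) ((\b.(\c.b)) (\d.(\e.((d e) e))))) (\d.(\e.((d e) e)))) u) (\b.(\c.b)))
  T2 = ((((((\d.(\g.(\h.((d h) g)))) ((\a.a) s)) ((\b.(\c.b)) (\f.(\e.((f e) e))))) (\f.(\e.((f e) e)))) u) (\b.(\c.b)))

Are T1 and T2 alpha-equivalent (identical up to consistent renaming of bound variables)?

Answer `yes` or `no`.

Answer: yes

Derivation:
Term 1: ((((((\f.(\g.(\h.((f h) g)))) ((\a.a) s)) ((\b.(\c.b)) (\d.(\e.((d e) e))))) (\d.(\e.((d e) e)))) u) (\b.(\c.b)))
Term 2: ((((((\d.(\g.(\h.((d h) g)))) ((\a.a) s)) ((\b.(\c.b)) (\f.(\e.((f e) e))))) (\f.(\e.((f e) e)))) u) (\b.(\c.b)))
Alpha-equivalence: compare structure up to binder renaming.
Result: True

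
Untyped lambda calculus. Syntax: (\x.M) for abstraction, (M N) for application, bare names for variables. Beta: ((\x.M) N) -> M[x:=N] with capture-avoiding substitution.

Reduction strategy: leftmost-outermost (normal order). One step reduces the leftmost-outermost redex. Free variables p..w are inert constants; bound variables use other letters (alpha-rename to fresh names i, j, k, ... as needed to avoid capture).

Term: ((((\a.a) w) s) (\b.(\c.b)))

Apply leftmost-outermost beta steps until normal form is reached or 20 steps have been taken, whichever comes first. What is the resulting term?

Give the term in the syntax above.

Answer: ((w s) (\b.(\c.b)))

Derivation:
Step 0: ((((\a.a) w) s) (\b.(\c.b)))
Step 1: ((w s) (\b.(\c.b)))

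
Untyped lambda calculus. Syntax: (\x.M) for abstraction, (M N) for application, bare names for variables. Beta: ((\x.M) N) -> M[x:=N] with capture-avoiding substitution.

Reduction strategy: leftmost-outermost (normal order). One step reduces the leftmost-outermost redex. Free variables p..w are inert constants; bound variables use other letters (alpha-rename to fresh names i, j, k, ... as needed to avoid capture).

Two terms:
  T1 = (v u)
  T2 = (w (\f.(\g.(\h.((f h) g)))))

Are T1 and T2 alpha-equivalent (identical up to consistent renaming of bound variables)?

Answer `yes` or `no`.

Answer: no

Derivation:
Term 1: (v u)
Term 2: (w (\f.(\g.(\h.((f h) g)))))
Alpha-equivalence: compare structure up to binder renaming.
Result: False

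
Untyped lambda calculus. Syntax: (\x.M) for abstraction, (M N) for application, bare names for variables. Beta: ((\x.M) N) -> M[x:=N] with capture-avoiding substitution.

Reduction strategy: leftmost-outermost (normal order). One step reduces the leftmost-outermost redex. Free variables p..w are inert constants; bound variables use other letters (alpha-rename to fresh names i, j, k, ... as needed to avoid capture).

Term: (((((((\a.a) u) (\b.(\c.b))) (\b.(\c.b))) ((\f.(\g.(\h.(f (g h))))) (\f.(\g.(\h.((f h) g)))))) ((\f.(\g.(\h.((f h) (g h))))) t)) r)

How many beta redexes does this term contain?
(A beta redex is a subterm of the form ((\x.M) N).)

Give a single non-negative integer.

Answer: 3

Derivation:
Term: (((((((\a.a) u) (\b.(\c.b))) (\b.(\c.b))) ((\f.(\g.(\h.(f (g h))))) (\f.(\g.(\h.((f h) g)))))) ((\f.(\g.(\h.((f h) (g h))))) t)) r)
  Redex: ((\a.a) u)
  Redex: ((\f.(\g.(\h.(f (g h))))) (\f.(\g.(\h.((f h) g)))))
  Redex: ((\f.(\g.(\h.((f h) (g h))))) t)
Total redexes: 3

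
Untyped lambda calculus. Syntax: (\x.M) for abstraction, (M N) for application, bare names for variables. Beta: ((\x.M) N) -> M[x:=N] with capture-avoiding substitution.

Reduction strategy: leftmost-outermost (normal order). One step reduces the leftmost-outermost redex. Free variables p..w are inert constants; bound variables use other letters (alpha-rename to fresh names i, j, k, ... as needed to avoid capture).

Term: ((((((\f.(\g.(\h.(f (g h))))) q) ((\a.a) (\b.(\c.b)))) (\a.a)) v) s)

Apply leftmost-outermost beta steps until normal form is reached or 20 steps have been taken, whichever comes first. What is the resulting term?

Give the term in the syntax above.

Answer: (((q (\c.(\a.a))) v) s)

Derivation:
Step 0: ((((((\f.(\g.(\h.(f (g h))))) q) ((\a.a) (\b.(\c.b)))) (\a.a)) v) s)
Step 1: (((((\g.(\h.(q (g h)))) ((\a.a) (\b.(\c.b)))) (\a.a)) v) s)
Step 2: ((((\h.(q (((\a.a) (\b.(\c.b))) h))) (\a.a)) v) s)
Step 3: (((q (((\a.a) (\b.(\c.b))) (\a.a))) v) s)
Step 4: (((q ((\b.(\c.b)) (\a.a))) v) s)
Step 5: (((q (\c.(\a.a))) v) s)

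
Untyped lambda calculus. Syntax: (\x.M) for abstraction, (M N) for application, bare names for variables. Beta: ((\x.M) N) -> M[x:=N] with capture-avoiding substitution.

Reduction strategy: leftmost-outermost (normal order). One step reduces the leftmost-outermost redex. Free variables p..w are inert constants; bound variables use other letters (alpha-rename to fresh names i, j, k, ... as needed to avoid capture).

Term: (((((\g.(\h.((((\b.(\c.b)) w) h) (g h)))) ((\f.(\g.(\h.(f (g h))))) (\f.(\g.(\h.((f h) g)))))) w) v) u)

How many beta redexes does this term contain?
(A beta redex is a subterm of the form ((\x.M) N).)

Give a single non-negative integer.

Answer: 3

Derivation:
Term: (((((\g.(\h.((((\b.(\c.b)) w) h) (g h)))) ((\f.(\g.(\h.(f (g h))))) (\f.(\g.(\h.((f h) g)))))) w) v) u)
  Redex: ((\g.(\h.((((\b.(\c.b)) w) h) (g h)))) ((\f.(\g.(\h.(f (g h))))) (\f.(\g.(\h.((f h) g))))))
  Redex: ((\b.(\c.b)) w)
  Redex: ((\f.(\g.(\h.(f (g h))))) (\f.(\g.(\h.((f h) g)))))
Total redexes: 3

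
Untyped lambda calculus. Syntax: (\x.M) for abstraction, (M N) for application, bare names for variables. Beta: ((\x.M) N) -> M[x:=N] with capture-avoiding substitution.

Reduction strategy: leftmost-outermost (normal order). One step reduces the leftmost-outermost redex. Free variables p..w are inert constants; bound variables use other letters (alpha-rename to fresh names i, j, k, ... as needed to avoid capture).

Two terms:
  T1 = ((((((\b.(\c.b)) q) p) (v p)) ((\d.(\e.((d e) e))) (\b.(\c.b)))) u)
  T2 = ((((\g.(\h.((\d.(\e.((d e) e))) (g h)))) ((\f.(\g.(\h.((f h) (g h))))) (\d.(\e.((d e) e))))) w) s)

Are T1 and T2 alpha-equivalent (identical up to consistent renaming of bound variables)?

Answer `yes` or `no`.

Term 1: ((((((\b.(\c.b)) q) p) (v p)) ((\d.(\e.((d e) e))) (\b.(\c.b)))) u)
Term 2: ((((\g.(\h.((\d.(\e.((d e) e))) (g h)))) ((\f.(\g.(\h.((f h) (g h))))) (\d.(\e.((d e) e))))) w) s)
Alpha-equivalence: compare structure up to binder renaming.
Result: False

Answer: no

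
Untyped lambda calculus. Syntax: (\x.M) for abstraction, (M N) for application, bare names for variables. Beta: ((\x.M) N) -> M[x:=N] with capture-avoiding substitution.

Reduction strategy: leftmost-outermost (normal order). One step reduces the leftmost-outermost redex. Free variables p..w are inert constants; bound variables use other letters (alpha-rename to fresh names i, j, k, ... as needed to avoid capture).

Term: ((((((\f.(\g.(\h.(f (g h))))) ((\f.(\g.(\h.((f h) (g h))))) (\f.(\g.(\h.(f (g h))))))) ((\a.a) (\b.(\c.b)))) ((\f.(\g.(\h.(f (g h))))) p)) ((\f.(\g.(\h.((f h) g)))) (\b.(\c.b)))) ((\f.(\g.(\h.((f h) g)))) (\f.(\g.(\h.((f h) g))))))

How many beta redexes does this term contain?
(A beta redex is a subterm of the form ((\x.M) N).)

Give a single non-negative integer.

Answer: 6

Derivation:
Term: ((((((\f.(\g.(\h.(f (g h))))) ((\f.(\g.(\h.((f h) (g h))))) (\f.(\g.(\h.(f (g h))))))) ((\a.a) (\b.(\c.b)))) ((\f.(\g.(\h.(f (g h))))) p)) ((\f.(\g.(\h.((f h) g)))) (\b.(\c.b)))) ((\f.(\g.(\h.((f h) g)))) (\f.(\g.(\h.((f h) g))))))
  Redex: ((\f.(\g.(\h.(f (g h))))) ((\f.(\g.(\h.((f h) (g h))))) (\f.(\g.(\h.(f (g h)))))))
  Redex: ((\f.(\g.(\h.((f h) (g h))))) (\f.(\g.(\h.(f (g h))))))
  Redex: ((\a.a) (\b.(\c.b)))
  Redex: ((\f.(\g.(\h.(f (g h))))) p)
  Redex: ((\f.(\g.(\h.((f h) g)))) (\b.(\c.b)))
  Redex: ((\f.(\g.(\h.((f h) g)))) (\f.(\g.(\h.((f h) g)))))
Total redexes: 6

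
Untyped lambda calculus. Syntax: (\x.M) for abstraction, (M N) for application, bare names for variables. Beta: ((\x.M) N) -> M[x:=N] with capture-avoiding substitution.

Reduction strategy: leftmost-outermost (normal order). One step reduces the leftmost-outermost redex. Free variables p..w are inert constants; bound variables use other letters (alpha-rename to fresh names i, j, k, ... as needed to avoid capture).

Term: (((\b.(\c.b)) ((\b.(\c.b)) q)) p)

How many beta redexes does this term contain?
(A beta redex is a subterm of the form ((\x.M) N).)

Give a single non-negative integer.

Term: (((\b.(\c.b)) ((\b.(\c.b)) q)) p)
  Redex: ((\b.(\c.b)) ((\b.(\c.b)) q))
  Redex: ((\b.(\c.b)) q)
Total redexes: 2

Answer: 2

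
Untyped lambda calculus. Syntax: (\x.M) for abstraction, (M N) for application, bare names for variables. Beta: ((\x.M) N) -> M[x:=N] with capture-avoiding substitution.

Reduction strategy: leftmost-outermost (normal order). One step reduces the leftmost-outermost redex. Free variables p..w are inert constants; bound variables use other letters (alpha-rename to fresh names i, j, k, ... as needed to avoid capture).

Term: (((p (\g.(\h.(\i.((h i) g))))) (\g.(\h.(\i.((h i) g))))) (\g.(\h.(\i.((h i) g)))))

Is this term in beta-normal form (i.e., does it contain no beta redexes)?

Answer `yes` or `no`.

Term: (((p (\g.(\h.(\i.((h i) g))))) (\g.(\h.(\i.((h i) g))))) (\g.(\h.(\i.((h i) g)))))
No beta redexes found.

Answer: yes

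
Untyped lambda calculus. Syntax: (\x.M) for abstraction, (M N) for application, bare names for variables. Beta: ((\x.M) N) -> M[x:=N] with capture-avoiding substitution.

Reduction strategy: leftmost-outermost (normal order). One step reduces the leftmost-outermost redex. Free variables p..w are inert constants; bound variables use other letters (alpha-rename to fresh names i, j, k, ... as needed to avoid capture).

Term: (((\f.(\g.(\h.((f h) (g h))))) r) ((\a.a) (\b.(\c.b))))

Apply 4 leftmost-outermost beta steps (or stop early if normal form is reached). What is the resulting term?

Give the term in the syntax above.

Step 0: (((\f.(\g.(\h.((f h) (g h))))) r) ((\a.a) (\b.(\c.b))))
Step 1: ((\g.(\h.((r h) (g h)))) ((\a.a) (\b.(\c.b))))
Step 2: (\h.((r h) (((\a.a) (\b.(\c.b))) h)))
Step 3: (\h.((r h) ((\b.(\c.b)) h)))
Step 4: (\h.((r h) (\c.h)))

Answer: (\h.((r h) (\c.h)))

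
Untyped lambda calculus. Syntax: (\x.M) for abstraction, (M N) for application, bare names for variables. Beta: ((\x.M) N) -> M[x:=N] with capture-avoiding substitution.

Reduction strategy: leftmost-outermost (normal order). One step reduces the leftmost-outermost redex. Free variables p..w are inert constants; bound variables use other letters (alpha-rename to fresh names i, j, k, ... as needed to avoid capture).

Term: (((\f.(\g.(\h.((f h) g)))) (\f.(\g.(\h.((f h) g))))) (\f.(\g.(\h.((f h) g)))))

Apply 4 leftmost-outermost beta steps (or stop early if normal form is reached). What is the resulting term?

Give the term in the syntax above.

Answer: (\h.(\i.((h i) (\f.(\g.(\h.((f h) g)))))))

Derivation:
Step 0: (((\f.(\g.(\h.((f h) g)))) (\f.(\g.(\h.((f h) g))))) (\f.(\g.(\h.((f h) g)))))
Step 1: ((\g.(\h.(((\f.(\g.(\h.((f h) g)))) h) g))) (\f.(\g.(\h.((f h) g)))))
Step 2: (\h.(((\f.(\g.(\h.((f h) g)))) h) (\f.(\g.(\h.((f h) g))))))
Step 3: (\h.((\g.(\i.((h i) g))) (\f.(\g.(\h.((f h) g))))))
Step 4: (\h.(\i.((h i) (\f.(\g.(\h.((f h) g)))))))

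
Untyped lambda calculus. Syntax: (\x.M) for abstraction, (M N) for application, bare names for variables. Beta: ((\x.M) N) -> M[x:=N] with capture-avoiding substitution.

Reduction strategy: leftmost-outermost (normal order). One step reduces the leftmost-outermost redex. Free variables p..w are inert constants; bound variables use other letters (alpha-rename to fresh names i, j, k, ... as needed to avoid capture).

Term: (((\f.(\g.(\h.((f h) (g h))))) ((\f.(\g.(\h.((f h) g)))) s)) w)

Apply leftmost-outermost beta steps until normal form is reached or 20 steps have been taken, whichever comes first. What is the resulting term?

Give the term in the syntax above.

Answer: (\h.((s (w h)) h))

Derivation:
Step 0: (((\f.(\g.(\h.((f h) (g h))))) ((\f.(\g.(\h.((f h) g)))) s)) w)
Step 1: ((\g.(\h.((((\f.(\g.(\h.((f h) g)))) s) h) (g h)))) w)
Step 2: (\h.((((\f.(\g.(\h.((f h) g)))) s) h) (w h)))
Step 3: (\h.(((\g.(\h.((s h) g))) h) (w h)))
Step 4: (\h.((\i.((s i) h)) (w h)))
Step 5: (\h.((s (w h)) h))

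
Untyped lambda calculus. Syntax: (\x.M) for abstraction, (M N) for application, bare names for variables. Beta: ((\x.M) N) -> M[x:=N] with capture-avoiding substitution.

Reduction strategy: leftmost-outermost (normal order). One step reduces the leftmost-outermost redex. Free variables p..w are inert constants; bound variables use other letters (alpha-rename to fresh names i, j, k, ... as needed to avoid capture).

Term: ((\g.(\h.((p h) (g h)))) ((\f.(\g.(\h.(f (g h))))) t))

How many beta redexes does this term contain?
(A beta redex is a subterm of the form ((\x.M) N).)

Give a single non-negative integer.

Term: ((\g.(\h.((p h) (g h)))) ((\f.(\g.(\h.(f (g h))))) t))
  Redex: ((\g.(\h.((p h) (g h)))) ((\f.(\g.(\h.(f (g h))))) t))
  Redex: ((\f.(\g.(\h.(f (g h))))) t)
Total redexes: 2

Answer: 2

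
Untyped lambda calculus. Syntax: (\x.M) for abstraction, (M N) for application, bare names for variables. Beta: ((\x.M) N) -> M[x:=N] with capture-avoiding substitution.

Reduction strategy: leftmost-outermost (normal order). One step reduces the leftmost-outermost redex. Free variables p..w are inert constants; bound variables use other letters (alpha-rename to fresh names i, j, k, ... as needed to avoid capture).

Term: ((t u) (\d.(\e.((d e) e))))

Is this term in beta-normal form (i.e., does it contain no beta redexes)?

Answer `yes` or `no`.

Term: ((t u) (\d.(\e.((d e) e))))
No beta redexes found.

Answer: yes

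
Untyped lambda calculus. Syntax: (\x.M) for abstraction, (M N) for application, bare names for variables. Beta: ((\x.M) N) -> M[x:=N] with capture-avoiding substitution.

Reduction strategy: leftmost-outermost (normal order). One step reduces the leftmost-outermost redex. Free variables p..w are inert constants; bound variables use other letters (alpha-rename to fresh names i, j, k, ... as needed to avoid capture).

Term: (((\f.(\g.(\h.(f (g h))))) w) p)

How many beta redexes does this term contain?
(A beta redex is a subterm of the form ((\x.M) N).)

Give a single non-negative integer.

Answer: 1

Derivation:
Term: (((\f.(\g.(\h.(f (g h))))) w) p)
  Redex: ((\f.(\g.(\h.(f (g h))))) w)
Total redexes: 1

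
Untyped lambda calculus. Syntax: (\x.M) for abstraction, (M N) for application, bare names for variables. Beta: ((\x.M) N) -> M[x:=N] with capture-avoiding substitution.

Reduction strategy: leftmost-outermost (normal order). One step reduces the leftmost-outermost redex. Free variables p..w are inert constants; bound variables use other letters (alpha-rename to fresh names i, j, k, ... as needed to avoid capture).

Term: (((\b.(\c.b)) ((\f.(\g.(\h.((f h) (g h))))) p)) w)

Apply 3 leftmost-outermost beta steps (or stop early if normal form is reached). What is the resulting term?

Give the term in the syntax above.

Answer: (\g.(\h.((p h) (g h))))

Derivation:
Step 0: (((\b.(\c.b)) ((\f.(\g.(\h.((f h) (g h))))) p)) w)
Step 1: ((\c.((\f.(\g.(\h.((f h) (g h))))) p)) w)
Step 2: ((\f.(\g.(\h.((f h) (g h))))) p)
Step 3: (\g.(\h.((p h) (g h))))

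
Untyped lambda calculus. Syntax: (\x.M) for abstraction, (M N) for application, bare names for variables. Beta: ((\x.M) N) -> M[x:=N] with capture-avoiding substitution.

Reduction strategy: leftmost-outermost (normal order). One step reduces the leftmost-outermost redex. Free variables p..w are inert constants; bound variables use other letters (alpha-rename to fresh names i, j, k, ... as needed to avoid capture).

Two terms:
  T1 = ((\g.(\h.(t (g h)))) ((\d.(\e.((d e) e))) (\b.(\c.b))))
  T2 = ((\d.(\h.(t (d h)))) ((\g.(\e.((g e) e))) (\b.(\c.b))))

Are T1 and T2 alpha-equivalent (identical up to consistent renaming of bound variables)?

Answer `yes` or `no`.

Term 1: ((\g.(\h.(t (g h)))) ((\d.(\e.((d e) e))) (\b.(\c.b))))
Term 2: ((\d.(\h.(t (d h)))) ((\g.(\e.((g e) e))) (\b.(\c.b))))
Alpha-equivalence: compare structure up to binder renaming.
Result: True

Answer: yes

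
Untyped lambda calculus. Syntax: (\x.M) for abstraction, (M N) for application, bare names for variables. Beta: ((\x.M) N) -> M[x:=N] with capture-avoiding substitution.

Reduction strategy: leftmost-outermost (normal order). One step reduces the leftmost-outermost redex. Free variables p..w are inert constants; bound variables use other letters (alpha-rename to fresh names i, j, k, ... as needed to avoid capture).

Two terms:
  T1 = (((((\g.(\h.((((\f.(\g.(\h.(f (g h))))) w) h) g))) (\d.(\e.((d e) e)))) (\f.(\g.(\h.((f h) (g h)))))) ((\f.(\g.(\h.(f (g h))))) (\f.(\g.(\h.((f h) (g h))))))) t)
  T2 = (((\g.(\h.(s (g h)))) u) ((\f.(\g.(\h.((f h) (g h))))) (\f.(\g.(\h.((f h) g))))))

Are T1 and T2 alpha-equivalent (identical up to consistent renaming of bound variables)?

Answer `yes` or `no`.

Term 1: (((((\g.(\h.((((\f.(\g.(\h.(f (g h))))) w) h) g))) (\d.(\e.((d e) e)))) (\f.(\g.(\h.((f h) (g h)))))) ((\f.(\g.(\h.(f (g h))))) (\f.(\g.(\h.((f h) (g h))))))) t)
Term 2: (((\g.(\h.(s (g h)))) u) ((\f.(\g.(\h.((f h) (g h))))) (\f.(\g.(\h.((f h) g))))))
Alpha-equivalence: compare structure up to binder renaming.
Result: False

Answer: no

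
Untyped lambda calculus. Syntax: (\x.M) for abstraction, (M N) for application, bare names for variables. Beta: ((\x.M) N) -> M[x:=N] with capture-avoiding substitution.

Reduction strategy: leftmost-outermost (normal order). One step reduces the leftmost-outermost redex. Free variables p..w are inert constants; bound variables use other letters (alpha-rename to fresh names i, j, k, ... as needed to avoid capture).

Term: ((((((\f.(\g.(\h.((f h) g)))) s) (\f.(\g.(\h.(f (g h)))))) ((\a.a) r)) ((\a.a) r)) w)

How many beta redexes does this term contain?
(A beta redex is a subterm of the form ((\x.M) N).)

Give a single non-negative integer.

Term: ((((((\f.(\g.(\h.((f h) g)))) s) (\f.(\g.(\h.(f (g h)))))) ((\a.a) r)) ((\a.a) r)) w)
  Redex: ((\f.(\g.(\h.((f h) g)))) s)
  Redex: ((\a.a) r)
  Redex: ((\a.a) r)
Total redexes: 3

Answer: 3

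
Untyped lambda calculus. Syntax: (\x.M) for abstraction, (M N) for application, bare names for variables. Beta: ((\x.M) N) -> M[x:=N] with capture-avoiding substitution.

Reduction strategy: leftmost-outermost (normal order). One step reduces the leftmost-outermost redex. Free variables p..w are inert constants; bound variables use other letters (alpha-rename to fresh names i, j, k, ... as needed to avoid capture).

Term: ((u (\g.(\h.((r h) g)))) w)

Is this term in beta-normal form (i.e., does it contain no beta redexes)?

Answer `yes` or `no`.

Answer: yes

Derivation:
Term: ((u (\g.(\h.((r h) g)))) w)
No beta redexes found.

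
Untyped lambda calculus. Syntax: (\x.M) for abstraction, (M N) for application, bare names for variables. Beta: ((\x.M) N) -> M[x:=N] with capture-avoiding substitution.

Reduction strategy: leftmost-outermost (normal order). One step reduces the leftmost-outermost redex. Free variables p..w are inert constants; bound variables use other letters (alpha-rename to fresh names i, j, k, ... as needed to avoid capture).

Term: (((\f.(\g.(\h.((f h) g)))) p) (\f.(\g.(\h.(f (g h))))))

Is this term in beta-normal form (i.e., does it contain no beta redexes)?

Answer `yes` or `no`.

Term: (((\f.(\g.(\h.((f h) g)))) p) (\f.(\g.(\h.(f (g h))))))
Found 1 beta redex(es).

Answer: no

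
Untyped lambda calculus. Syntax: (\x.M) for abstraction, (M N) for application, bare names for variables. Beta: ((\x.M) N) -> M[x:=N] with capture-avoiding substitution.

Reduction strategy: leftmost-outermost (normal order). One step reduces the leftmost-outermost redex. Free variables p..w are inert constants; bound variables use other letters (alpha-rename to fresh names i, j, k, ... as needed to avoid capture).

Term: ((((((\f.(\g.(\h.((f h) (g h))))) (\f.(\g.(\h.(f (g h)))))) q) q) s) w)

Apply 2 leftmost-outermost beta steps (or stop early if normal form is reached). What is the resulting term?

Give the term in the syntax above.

Answer: ((((\h.(((\f.(\g.(\h.(f (g h))))) h) (q h))) q) s) w)

Derivation:
Step 0: ((((((\f.(\g.(\h.((f h) (g h))))) (\f.(\g.(\h.(f (g h)))))) q) q) s) w)
Step 1: (((((\g.(\h.(((\f.(\g.(\h.(f (g h))))) h) (g h)))) q) q) s) w)
Step 2: ((((\h.(((\f.(\g.(\h.(f (g h))))) h) (q h))) q) s) w)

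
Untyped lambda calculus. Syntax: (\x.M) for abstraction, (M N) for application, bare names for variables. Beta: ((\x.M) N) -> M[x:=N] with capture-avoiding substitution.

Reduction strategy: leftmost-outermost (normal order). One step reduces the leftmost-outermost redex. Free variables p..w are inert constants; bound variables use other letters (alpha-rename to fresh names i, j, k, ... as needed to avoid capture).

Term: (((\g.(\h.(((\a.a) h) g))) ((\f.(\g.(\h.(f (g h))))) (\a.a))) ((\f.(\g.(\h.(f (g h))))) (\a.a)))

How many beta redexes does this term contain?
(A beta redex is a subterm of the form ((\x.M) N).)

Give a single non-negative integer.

Answer: 4

Derivation:
Term: (((\g.(\h.(((\a.a) h) g))) ((\f.(\g.(\h.(f (g h))))) (\a.a))) ((\f.(\g.(\h.(f (g h))))) (\a.a)))
  Redex: ((\g.(\h.(((\a.a) h) g))) ((\f.(\g.(\h.(f (g h))))) (\a.a)))
  Redex: ((\a.a) h)
  Redex: ((\f.(\g.(\h.(f (g h))))) (\a.a))
  Redex: ((\f.(\g.(\h.(f (g h))))) (\a.a))
Total redexes: 4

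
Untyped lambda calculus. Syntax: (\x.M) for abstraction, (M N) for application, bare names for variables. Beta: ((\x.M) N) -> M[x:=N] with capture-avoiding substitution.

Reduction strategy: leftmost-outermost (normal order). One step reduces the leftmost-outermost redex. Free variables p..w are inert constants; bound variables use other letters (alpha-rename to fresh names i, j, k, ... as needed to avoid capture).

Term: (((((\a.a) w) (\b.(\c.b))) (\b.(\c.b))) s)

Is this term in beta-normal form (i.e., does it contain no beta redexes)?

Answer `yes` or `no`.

Answer: no

Derivation:
Term: (((((\a.a) w) (\b.(\c.b))) (\b.(\c.b))) s)
Found 1 beta redex(es).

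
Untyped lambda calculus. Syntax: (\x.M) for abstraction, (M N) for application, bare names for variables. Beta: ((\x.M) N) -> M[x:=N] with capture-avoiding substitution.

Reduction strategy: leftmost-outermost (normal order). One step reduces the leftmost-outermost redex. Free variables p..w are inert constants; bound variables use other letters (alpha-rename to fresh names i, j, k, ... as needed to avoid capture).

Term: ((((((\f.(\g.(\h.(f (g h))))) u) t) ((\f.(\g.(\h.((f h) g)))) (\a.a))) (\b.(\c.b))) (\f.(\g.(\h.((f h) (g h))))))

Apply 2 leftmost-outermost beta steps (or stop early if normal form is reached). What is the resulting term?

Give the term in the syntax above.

Answer: ((((\h.(u (t h))) ((\f.(\g.(\h.((f h) g)))) (\a.a))) (\b.(\c.b))) (\f.(\g.(\h.((f h) (g h))))))

Derivation:
Step 0: ((((((\f.(\g.(\h.(f (g h))))) u) t) ((\f.(\g.(\h.((f h) g)))) (\a.a))) (\b.(\c.b))) (\f.(\g.(\h.((f h) (g h))))))
Step 1: (((((\g.(\h.(u (g h)))) t) ((\f.(\g.(\h.((f h) g)))) (\a.a))) (\b.(\c.b))) (\f.(\g.(\h.((f h) (g h))))))
Step 2: ((((\h.(u (t h))) ((\f.(\g.(\h.((f h) g)))) (\a.a))) (\b.(\c.b))) (\f.(\g.(\h.((f h) (g h))))))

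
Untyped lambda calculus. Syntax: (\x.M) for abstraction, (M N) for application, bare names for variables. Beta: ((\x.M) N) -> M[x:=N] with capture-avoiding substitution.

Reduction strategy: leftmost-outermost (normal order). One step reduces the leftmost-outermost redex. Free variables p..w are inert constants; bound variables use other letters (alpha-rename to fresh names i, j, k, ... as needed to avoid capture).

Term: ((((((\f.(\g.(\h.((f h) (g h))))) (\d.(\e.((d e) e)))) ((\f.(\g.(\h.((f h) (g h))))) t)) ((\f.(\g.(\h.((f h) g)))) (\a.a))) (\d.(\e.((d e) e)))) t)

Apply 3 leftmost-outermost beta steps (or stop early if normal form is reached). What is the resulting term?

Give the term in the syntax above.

Step 0: ((((((\f.(\g.(\h.((f h) (g h))))) (\d.(\e.((d e) e)))) ((\f.(\g.(\h.((f h) (g h))))) t)) ((\f.(\g.(\h.((f h) g)))) (\a.a))) (\d.(\e.((d e) e)))) t)
Step 1: (((((\g.(\h.(((\d.(\e.((d e) e))) h) (g h)))) ((\f.(\g.(\h.((f h) (g h))))) t)) ((\f.(\g.(\h.((f h) g)))) (\a.a))) (\d.(\e.((d e) e)))) t)
Step 2: ((((\h.(((\d.(\e.((d e) e))) h) (((\f.(\g.(\h.((f h) (g h))))) t) h))) ((\f.(\g.(\h.((f h) g)))) (\a.a))) (\d.(\e.((d e) e)))) t)
Step 3: (((((\d.(\e.((d e) e))) ((\f.(\g.(\h.((f h) g)))) (\a.a))) (((\f.(\g.(\h.((f h) (g h))))) t) ((\f.(\g.(\h.((f h) g)))) (\a.a)))) (\d.(\e.((d e) e)))) t)

Answer: (((((\d.(\e.((d e) e))) ((\f.(\g.(\h.((f h) g)))) (\a.a))) (((\f.(\g.(\h.((f h) (g h))))) t) ((\f.(\g.(\h.((f h) g)))) (\a.a)))) (\d.(\e.((d e) e)))) t)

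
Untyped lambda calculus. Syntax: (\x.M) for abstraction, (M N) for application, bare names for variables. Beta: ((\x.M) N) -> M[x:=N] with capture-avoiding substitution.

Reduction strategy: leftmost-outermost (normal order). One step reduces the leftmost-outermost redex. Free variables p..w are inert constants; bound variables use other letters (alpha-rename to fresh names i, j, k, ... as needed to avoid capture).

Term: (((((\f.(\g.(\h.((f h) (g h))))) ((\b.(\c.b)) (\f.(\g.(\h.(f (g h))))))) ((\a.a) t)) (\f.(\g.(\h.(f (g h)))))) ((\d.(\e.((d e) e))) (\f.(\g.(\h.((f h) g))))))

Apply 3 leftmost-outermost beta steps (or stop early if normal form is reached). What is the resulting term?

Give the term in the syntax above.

Answer: (((((\b.(\c.b)) (\f.(\g.(\h.(f (g h)))))) (\f.(\g.(\h.(f (g h)))))) (((\a.a) t) (\f.(\g.(\h.(f (g h))))))) ((\d.(\e.((d e) e))) (\f.(\g.(\h.((f h) g))))))

Derivation:
Step 0: (((((\f.(\g.(\h.((f h) (g h))))) ((\b.(\c.b)) (\f.(\g.(\h.(f (g h))))))) ((\a.a) t)) (\f.(\g.(\h.(f (g h)))))) ((\d.(\e.((d e) e))) (\f.(\g.(\h.((f h) g))))))
Step 1: ((((\g.(\h.((((\b.(\c.b)) (\f.(\g.(\h.(f (g h)))))) h) (g h)))) ((\a.a) t)) (\f.(\g.(\h.(f (g h)))))) ((\d.(\e.((d e) e))) (\f.(\g.(\h.((f h) g))))))
Step 2: (((\h.((((\b.(\c.b)) (\f.(\g.(\h.(f (g h)))))) h) (((\a.a) t) h))) (\f.(\g.(\h.(f (g h)))))) ((\d.(\e.((d e) e))) (\f.(\g.(\h.((f h) g))))))
Step 3: (((((\b.(\c.b)) (\f.(\g.(\h.(f (g h)))))) (\f.(\g.(\h.(f (g h)))))) (((\a.a) t) (\f.(\g.(\h.(f (g h))))))) ((\d.(\e.((d e) e))) (\f.(\g.(\h.((f h) g))))))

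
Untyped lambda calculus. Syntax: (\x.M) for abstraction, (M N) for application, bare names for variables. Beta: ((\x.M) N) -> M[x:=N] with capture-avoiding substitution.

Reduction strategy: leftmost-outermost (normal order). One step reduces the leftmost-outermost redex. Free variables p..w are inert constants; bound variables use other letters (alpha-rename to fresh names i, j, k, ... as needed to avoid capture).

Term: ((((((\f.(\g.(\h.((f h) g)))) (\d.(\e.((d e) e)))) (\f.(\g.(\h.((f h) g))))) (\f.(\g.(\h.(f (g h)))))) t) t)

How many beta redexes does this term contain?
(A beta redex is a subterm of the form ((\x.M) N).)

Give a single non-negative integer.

Term: ((((((\f.(\g.(\h.((f h) g)))) (\d.(\e.((d e) e)))) (\f.(\g.(\h.((f h) g))))) (\f.(\g.(\h.(f (g h)))))) t) t)
  Redex: ((\f.(\g.(\h.((f h) g)))) (\d.(\e.((d e) e))))
Total redexes: 1

Answer: 1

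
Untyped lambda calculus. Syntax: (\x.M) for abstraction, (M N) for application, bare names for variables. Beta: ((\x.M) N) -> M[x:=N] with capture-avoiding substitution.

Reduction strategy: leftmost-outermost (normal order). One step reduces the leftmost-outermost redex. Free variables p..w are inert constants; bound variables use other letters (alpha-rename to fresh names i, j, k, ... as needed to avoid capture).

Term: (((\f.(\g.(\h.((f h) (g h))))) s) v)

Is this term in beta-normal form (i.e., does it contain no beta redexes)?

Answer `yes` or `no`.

Term: (((\f.(\g.(\h.((f h) (g h))))) s) v)
Found 1 beta redex(es).

Answer: no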